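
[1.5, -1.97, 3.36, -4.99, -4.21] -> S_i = Random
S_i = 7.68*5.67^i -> [7.68, 43.55, 246.9, 1399.94, 7937.68]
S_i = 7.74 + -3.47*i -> [7.74, 4.27, 0.8, -2.67, -6.14]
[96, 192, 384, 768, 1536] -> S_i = 96*2^i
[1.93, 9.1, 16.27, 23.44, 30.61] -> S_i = 1.93 + 7.17*i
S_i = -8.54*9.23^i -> [-8.54, -78.82, -727.55, -6715.26, -61981.87]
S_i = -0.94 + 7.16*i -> [-0.94, 6.22, 13.38, 20.54, 27.7]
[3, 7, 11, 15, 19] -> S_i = 3 + 4*i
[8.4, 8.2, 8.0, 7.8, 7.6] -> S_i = 8.40 + -0.20*i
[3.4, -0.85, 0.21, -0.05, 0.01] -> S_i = 3.40*(-0.25)^i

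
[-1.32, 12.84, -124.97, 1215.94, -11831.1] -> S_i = -1.32*(-9.73)^i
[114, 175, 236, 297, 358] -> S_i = 114 + 61*i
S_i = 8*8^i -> [8, 64, 512, 4096, 32768]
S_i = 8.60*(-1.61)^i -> [8.6, -13.85, 22.29, -35.89, 57.78]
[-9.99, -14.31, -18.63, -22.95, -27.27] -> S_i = -9.99 + -4.32*i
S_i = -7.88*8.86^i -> [-7.88, -69.82, -618.58, -5480.59, -48558.04]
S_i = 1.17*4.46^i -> [1.17, 5.22, 23.27, 103.8, 462.94]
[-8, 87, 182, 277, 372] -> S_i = -8 + 95*i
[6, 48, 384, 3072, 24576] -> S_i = 6*8^i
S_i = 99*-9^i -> [99, -891, 8019, -72171, 649539]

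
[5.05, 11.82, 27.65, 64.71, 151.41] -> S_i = 5.05*2.34^i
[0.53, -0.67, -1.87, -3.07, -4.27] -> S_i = 0.53 + -1.20*i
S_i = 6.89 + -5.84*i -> [6.89, 1.05, -4.79, -10.63, -16.47]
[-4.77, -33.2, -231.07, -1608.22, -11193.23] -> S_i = -4.77*6.96^i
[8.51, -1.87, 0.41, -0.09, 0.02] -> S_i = 8.51*(-0.22)^i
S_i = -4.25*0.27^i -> [-4.25, -1.15, -0.31, -0.08, -0.02]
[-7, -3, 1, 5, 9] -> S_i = -7 + 4*i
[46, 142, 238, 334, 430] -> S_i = 46 + 96*i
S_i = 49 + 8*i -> [49, 57, 65, 73, 81]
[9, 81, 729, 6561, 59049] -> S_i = 9*9^i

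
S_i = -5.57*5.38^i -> [-5.57, -29.97, -161.22, -867.37, -4666.43]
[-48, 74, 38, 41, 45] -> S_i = Random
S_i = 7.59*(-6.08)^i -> [7.59, -46.15, 280.57, -1705.9, 10371.85]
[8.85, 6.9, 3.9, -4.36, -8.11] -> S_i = Random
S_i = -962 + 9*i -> [-962, -953, -944, -935, -926]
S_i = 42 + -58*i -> [42, -16, -74, -132, -190]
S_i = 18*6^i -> [18, 108, 648, 3888, 23328]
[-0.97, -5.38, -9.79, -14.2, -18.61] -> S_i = -0.97 + -4.41*i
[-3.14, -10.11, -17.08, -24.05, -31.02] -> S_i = -3.14 + -6.97*i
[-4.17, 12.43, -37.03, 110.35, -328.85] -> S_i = -4.17*(-2.98)^i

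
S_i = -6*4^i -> [-6, -24, -96, -384, -1536]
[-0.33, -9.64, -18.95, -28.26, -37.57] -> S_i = -0.33 + -9.31*i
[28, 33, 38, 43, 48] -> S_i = 28 + 5*i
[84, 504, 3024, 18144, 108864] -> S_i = 84*6^i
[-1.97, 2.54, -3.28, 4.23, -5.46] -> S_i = -1.97*(-1.29)^i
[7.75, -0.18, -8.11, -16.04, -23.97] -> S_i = 7.75 + -7.93*i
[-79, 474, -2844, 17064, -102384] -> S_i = -79*-6^i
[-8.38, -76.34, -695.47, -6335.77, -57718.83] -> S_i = -8.38*9.11^i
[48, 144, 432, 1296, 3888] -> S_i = 48*3^i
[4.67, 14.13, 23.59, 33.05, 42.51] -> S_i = 4.67 + 9.46*i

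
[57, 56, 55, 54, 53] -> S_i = 57 + -1*i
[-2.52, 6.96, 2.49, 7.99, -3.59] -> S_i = Random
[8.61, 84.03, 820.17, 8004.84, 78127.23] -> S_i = 8.61*9.76^i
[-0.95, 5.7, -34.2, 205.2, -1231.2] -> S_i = -0.95*(-6.00)^i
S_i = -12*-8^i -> [-12, 96, -768, 6144, -49152]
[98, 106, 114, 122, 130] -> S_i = 98 + 8*i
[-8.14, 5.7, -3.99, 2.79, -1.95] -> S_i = -8.14*(-0.70)^i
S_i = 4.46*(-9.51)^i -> [4.46, -42.41, 403.36, -3835.98, 36480.18]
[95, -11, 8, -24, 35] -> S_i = Random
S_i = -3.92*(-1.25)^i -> [-3.92, 4.9, -6.12, 7.66, -9.57]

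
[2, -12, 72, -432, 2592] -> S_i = 2*-6^i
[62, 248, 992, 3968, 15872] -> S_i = 62*4^i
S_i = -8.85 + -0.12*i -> [-8.85, -8.97, -9.09, -9.21, -9.33]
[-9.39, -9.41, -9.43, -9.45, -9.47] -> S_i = -9.39 + -0.02*i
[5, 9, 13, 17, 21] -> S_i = 5 + 4*i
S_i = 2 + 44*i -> [2, 46, 90, 134, 178]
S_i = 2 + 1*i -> [2, 3, 4, 5, 6]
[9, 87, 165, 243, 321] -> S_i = 9 + 78*i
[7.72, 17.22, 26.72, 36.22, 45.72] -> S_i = 7.72 + 9.50*i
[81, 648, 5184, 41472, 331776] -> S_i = 81*8^i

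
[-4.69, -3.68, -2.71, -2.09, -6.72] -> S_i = Random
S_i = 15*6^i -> [15, 90, 540, 3240, 19440]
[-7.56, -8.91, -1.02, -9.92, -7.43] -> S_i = Random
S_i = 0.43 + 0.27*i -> [0.43, 0.7, 0.97, 1.24, 1.51]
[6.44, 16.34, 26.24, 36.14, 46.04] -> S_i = 6.44 + 9.90*i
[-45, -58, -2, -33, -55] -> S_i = Random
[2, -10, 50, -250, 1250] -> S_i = 2*-5^i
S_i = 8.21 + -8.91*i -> [8.21, -0.7, -9.61, -18.52, -27.43]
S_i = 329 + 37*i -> [329, 366, 403, 440, 477]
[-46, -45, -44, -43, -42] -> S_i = -46 + 1*i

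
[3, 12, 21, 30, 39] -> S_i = 3 + 9*i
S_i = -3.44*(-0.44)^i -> [-3.44, 1.51, -0.67, 0.29, -0.13]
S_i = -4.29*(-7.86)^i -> [-4.29, 33.72, -265.03, 2083.17, -16373.72]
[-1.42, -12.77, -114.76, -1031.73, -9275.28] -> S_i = -1.42*8.99^i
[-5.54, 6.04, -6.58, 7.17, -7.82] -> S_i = -5.54*(-1.09)^i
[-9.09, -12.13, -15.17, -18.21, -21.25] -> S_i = -9.09 + -3.04*i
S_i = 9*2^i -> [9, 18, 36, 72, 144]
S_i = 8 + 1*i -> [8, 9, 10, 11, 12]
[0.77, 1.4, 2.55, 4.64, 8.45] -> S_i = 0.77*1.82^i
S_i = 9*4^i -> [9, 36, 144, 576, 2304]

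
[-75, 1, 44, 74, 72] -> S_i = Random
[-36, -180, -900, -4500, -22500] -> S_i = -36*5^i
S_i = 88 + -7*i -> [88, 81, 74, 67, 60]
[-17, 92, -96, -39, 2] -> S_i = Random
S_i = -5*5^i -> [-5, -25, -125, -625, -3125]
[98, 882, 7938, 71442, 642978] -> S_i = 98*9^i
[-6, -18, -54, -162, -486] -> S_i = -6*3^i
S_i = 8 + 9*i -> [8, 17, 26, 35, 44]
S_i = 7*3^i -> [7, 21, 63, 189, 567]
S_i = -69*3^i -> [-69, -207, -621, -1863, -5589]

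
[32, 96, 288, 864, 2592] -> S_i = 32*3^i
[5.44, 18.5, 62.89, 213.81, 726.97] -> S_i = 5.44*3.40^i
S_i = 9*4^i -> [9, 36, 144, 576, 2304]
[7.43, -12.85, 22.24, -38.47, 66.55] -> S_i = 7.43*(-1.73)^i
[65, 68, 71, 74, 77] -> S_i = 65 + 3*i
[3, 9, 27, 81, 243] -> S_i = 3*3^i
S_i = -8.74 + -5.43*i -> [-8.74, -14.17, -19.6, -25.03, -30.46]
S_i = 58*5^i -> [58, 290, 1450, 7250, 36250]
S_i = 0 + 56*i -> [0, 56, 112, 168, 224]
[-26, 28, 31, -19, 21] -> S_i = Random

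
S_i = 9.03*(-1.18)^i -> [9.03, -10.66, 12.57, -14.84, 17.51]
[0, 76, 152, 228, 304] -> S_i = 0 + 76*i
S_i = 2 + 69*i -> [2, 71, 140, 209, 278]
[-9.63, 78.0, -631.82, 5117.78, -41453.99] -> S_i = -9.63*(-8.10)^i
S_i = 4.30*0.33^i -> [4.3, 1.42, 0.47, 0.15, 0.05]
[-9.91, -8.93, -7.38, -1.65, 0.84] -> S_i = Random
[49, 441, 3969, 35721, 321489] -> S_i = 49*9^i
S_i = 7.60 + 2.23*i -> [7.6, 9.83, 12.06, 14.29, 16.52]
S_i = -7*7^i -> [-7, -49, -343, -2401, -16807]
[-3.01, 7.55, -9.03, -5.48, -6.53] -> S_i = Random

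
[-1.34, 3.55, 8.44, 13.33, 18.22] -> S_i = -1.34 + 4.89*i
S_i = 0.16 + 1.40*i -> [0.16, 1.56, 2.96, 4.36, 5.76]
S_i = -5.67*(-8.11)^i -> [-5.67, 45.98, -372.93, 3024.44, -24528.25]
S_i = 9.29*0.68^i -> [9.29, 6.32, 4.3, 2.92, 1.99]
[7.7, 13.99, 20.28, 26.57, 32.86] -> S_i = 7.70 + 6.29*i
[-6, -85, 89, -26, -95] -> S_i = Random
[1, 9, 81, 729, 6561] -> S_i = 1*9^i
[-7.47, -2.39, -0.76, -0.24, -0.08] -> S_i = -7.47*0.32^i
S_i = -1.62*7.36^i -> [-1.62, -11.92, -87.75, -645.87, -4753.64]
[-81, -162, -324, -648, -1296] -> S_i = -81*2^i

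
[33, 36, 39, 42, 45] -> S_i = 33 + 3*i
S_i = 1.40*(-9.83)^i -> [1.4, -13.76, 135.28, -1329.81, 13072.0]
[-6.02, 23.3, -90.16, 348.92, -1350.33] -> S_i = -6.02*(-3.87)^i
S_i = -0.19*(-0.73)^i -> [-0.19, 0.14, -0.1, 0.07, -0.05]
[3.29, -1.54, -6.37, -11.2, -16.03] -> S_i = 3.29 + -4.83*i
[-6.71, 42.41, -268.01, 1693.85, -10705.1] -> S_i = -6.71*(-6.32)^i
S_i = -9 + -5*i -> [-9, -14, -19, -24, -29]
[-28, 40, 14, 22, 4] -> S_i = Random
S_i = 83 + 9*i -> [83, 92, 101, 110, 119]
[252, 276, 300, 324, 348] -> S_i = 252 + 24*i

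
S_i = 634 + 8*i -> [634, 642, 650, 658, 666]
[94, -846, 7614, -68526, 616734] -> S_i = 94*-9^i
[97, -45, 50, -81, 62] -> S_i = Random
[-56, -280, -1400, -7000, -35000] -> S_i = -56*5^i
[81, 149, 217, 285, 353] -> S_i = 81 + 68*i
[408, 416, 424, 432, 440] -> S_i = 408 + 8*i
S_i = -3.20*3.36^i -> [-3.2, -10.75, -36.13, -121.39, -407.86]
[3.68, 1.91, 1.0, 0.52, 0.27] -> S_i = 3.68*0.52^i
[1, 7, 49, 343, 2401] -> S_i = 1*7^i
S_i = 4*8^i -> [4, 32, 256, 2048, 16384]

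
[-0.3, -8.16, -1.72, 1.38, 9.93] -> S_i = Random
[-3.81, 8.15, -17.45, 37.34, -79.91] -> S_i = -3.81*(-2.14)^i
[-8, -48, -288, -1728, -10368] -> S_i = -8*6^i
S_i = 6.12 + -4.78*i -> [6.12, 1.34, -3.44, -8.22, -13.0]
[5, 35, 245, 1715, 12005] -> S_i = 5*7^i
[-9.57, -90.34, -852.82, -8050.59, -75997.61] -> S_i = -9.57*9.44^i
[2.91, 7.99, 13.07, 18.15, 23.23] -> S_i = 2.91 + 5.08*i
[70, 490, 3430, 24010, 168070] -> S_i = 70*7^i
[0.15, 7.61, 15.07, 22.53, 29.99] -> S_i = 0.15 + 7.46*i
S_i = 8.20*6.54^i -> [8.2, 53.63, 350.73, 2293.76, 15001.16]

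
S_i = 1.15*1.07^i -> [1.15, 1.23, 1.32, 1.41, 1.51]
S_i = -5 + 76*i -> [-5, 71, 147, 223, 299]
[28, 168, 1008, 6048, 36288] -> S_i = 28*6^i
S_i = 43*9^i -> [43, 387, 3483, 31347, 282123]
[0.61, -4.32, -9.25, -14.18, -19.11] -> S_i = 0.61 + -4.93*i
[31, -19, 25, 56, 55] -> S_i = Random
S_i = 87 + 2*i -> [87, 89, 91, 93, 95]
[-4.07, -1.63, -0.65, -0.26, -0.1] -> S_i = -4.07*0.40^i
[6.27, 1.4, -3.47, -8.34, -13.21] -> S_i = 6.27 + -4.87*i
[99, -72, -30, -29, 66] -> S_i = Random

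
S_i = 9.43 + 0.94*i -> [9.43, 10.37, 11.31, 12.25, 13.19]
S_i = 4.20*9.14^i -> [4.2, 38.39, 350.87, 3206.92, 29311.23]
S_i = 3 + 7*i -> [3, 10, 17, 24, 31]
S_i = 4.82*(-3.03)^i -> [4.82, -14.6, 44.25, -134.08, 406.27]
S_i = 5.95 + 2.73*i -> [5.95, 8.68, 11.41, 14.14, 16.87]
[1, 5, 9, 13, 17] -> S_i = 1 + 4*i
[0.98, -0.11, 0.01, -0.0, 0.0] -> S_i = 0.98*(-0.11)^i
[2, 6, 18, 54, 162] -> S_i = 2*3^i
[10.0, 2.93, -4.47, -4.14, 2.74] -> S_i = Random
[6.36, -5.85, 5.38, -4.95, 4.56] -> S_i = 6.36*(-0.92)^i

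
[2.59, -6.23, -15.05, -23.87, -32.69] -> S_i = 2.59 + -8.82*i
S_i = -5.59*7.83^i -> [-5.59, -43.77, -342.72, -2683.47, -21011.59]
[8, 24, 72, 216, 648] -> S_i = 8*3^i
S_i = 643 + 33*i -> [643, 676, 709, 742, 775]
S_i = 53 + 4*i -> [53, 57, 61, 65, 69]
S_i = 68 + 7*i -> [68, 75, 82, 89, 96]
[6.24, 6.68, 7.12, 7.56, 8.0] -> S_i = 6.24 + 0.44*i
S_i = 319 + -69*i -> [319, 250, 181, 112, 43]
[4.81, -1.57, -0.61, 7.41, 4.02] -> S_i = Random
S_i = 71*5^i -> [71, 355, 1775, 8875, 44375]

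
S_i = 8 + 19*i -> [8, 27, 46, 65, 84]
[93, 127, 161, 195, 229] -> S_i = 93 + 34*i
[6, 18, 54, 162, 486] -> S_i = 6*3^i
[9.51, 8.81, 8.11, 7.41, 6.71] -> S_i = 9.51 + -0.70*i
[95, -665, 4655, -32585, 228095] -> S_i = 95*-7^i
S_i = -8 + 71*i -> [-8, 63, 134, 205, 276]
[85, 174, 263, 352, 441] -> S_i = 85 + 89*i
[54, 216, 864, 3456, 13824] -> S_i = 54*4^i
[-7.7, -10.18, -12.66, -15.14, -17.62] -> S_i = -7.70 + -2.48*i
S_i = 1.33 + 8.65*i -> [1.33, 9.98, 18.63, 27.28, 35.93]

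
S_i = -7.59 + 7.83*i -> [-7.59, 0.24, 8.07, 15.9, 23.73]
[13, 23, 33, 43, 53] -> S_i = 13 + 10*i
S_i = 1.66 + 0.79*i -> [1.66, 2.45, 3.24, 4.03, 4.82]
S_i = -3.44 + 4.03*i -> [-3.44, 0.59, 4.62, 8.65, 12.68]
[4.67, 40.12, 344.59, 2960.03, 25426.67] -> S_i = 4.67*8.59^i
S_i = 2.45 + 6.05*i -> [2.45, 8.5, 14.55, 20.6, 26.65]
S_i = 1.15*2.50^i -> [1.15, 2.88, 7.19, 17.97, 44.92]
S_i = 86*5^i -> [86, 430, 2150, 10750, 53750]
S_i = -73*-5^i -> [-73, 365, -1825, 9125, -45625]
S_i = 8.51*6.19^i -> [8.51, 52.68, 326.07, 2018.37, 12493.73]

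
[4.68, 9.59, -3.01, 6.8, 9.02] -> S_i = Random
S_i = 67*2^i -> [67, 134, 268, 536, 1072]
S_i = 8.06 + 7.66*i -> [8.06, 15.72, 23.38, 31.04, 38.7]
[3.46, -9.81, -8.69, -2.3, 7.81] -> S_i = Random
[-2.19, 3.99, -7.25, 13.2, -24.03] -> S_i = -2.19*(-1.82)^i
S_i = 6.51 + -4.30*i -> [6.51, 2.21, -2.09, -6.39, -10.69]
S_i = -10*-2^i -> [-10, 20, -40, 80, -160]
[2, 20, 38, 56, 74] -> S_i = 2 + 18*i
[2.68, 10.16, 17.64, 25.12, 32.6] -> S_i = 2.68 + 7.48*i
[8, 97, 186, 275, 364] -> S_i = 8 + 89*i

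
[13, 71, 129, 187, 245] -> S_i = 13 + 58*i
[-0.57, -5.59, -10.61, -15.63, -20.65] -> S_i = -0.57 + -5.02*i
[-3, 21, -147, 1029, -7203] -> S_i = -3*-7^i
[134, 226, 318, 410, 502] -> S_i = 134 + 92*i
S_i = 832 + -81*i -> [832, 751, 670, 589, 508]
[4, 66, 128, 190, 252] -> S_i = 4 + 62*i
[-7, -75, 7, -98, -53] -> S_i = Random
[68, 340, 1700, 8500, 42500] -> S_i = 68*5^i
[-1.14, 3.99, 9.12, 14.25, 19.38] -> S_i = -1.14 + 5.13*i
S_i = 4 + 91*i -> [4, 95, 186, 277, 368]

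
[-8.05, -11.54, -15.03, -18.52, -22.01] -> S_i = -8.05 + -3.49*i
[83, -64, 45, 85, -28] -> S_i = Random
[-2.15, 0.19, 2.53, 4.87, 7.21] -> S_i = -2.15 + 2.34*i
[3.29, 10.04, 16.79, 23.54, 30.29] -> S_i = 3.29 + 6.75*i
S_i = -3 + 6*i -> [-3, 3, 9, 15, 21]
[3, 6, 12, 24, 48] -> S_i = 3*2^i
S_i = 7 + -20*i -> [7, -13, -33, -53, -73]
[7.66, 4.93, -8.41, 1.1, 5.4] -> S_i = Random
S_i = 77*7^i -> [77, 539, 3773, 26411, 184877]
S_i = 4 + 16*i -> [4, 20, 36, 52, 68]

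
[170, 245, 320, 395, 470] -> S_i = 170 + 75*i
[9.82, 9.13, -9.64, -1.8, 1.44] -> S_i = Random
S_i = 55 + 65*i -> [55, 120, 185, 250, 315]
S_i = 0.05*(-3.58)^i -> [0.05, -0.18, 0.64, -2.29, 8.21]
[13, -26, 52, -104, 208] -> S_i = 13*-2^i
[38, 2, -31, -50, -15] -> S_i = Random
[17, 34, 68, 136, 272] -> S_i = 17*2^i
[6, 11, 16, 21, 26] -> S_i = 6 + 5*i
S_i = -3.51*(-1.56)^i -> [-3.51, 5.48, -8.54, 13.33, -20.79]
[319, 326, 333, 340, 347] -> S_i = 319 + 7*i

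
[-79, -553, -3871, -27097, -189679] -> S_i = -79*7^i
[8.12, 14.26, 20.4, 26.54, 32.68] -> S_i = 8.12 + 6.14*i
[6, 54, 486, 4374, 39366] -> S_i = 6*9^i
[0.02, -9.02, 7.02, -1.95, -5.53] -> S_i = Random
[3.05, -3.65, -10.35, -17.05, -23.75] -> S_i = 3.05 + -6.70*i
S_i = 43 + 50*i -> [43, 93, 143, 193, 243]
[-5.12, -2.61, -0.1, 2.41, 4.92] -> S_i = -5.12 + 2.51*i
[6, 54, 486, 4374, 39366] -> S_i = 6*9^i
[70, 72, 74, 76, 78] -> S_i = 70 + 2*i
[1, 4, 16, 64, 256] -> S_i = 1*4^i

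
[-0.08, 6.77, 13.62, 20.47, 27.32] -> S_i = -0.08 + 6.85*i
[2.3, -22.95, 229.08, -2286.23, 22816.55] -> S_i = 2.30*(-9.98)^i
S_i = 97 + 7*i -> [97, 104, 111, 118, 125]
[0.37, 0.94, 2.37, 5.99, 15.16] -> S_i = 0.37*2.53^i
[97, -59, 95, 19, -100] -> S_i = Random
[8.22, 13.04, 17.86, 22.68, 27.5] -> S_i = 8.22 + 4.82*i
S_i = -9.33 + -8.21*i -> [-9.33, -17.54, -25.75, -33.96, -42.17]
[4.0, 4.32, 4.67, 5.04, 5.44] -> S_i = 4.00*1.08^i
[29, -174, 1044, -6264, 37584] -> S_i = 29*-6^i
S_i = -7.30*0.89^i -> [-7.3, -6.5, -5.78, -5.15, -4.58]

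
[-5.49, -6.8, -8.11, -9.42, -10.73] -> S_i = -5.49 + -1.31*i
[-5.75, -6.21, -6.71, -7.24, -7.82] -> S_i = -5.75*1.08^i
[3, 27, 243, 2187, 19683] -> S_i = 3*9^i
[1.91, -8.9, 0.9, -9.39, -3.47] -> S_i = Random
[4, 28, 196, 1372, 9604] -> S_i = 4*7^i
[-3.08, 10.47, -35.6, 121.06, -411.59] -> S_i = -3.08*(-3.40)^i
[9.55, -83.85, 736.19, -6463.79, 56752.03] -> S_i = 9.55*(-8.78)^i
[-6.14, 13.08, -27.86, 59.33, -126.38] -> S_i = -6.14*(-2.13)^i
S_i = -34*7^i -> [-34, -238, -1666, -11662, -81634]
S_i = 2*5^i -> [2, 10, 50, 250, 1250]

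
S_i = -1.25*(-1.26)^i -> [-1.25, 1.58, -1.98, 2.5, -3.15]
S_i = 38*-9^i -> [38, -342, 3078, -27702, 249318]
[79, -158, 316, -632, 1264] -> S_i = 79*-2^i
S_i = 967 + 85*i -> [967, 1052, 1137, 1222, 1307]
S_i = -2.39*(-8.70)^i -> [-2.39, 20.79, -180.9, 1573.82, -13692.25]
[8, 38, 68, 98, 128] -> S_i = 8 + 30*i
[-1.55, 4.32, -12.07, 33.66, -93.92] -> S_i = -1.55*(-2.79)^i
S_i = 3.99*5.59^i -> [3.99, 22.3, 124.68, 696.96, 3896.01]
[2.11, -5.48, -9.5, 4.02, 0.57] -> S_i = Random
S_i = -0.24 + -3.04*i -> [-0.24, -3.28, -6.32, -9.36, -12.4]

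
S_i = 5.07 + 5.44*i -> [5.07, 10.51, 15.95, 21.39, 26.83]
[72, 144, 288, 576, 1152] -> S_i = 72*2^i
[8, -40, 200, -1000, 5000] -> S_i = 8*-5^i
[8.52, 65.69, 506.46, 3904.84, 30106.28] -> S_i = 8.52*7.71^i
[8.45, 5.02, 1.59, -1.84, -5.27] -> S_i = 8.45 + -3.43*i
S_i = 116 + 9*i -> [116, 125, 134, 143, 152]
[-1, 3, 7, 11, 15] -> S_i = -1 + 4*i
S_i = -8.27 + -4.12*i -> [-8.27, -12.39, -16.51, -20.63, -24.75]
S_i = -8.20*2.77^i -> [-8.2, -22.71, -62.92, -174.28, -482.76]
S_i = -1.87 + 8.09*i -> [-1.87, 6.22, 14.31, 22.4, 30.49]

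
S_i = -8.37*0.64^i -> [-8.37, -5.36, -3.43, -2.19, -1.4]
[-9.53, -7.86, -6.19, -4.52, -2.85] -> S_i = -9.53 + 1.67*i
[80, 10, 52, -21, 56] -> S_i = Random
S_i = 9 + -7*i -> [9, 2, -5, -12, -19]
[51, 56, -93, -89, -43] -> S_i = Random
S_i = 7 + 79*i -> [7, 86, 165, 244, 323]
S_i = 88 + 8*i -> [88, 96, 104, 112, 120]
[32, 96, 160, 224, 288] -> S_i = 32 + 64*i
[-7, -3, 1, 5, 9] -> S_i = -7 + 4*i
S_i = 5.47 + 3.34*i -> [5.47, 8.81, 12.15, 15.49, 18.83]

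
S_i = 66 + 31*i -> [66, 97, 128, 159, 190]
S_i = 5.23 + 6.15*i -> [5.23, 11.38, 17.53, 23.68, 29.83]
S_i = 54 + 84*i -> [54, 138, 222, 306, 390]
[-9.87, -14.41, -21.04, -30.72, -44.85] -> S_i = -9.87*1.46^i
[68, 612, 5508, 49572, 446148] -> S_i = 68*9^i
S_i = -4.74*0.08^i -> [-4.74, -0.38, -0.03, -0.0, -0.0]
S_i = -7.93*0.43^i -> [-7.93, -3.41, -1.47, -0.63, -0.27]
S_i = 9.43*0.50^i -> [9.43, 4.72, 2.36, 1.18, 0.59]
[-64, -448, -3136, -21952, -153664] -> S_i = -64*7^i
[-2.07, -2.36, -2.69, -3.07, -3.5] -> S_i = -2.07*1.14^i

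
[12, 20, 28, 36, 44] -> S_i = 12 + 8*i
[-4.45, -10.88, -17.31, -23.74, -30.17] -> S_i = -4.45 + -6.43*i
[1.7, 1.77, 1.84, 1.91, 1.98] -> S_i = 1.70 + 0.07*i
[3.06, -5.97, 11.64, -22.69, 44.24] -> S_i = 3.06*(-1.95)^i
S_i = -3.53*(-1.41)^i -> [-3.53, 4.98, -7.02, 9.9, -13.95]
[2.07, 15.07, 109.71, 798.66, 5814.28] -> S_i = 2.07*7.28^i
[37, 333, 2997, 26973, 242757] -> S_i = 37*9^i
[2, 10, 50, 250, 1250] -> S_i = 2*5^i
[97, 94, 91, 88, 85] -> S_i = 97 + -3*i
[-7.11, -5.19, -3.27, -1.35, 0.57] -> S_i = -7.11 + 1.92*i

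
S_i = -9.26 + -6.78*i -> [-9.26, -16.04, -22.82, -29.6, -36.38]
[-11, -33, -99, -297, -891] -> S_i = -11*3^i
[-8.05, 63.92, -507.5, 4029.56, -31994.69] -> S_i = -8.05*(-7.94)^i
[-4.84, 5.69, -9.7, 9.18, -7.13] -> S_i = Random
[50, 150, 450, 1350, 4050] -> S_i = 50*3^i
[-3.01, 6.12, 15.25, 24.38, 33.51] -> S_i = -3.01 + 9.13*i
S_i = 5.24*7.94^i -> [5.24, 41.61, 330.35, 2622.97, 20826.36]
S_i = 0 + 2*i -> [0, 2, 4, 6, 8]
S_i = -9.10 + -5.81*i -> [-9.1, -14.91, -20.72, -26.53, -32.34]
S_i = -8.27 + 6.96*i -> [-8.27, -1.31, 5.65, 12.61, 19.57]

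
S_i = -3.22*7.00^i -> [-3.22, -22.54, -157.78, -1104.46, -7731.22]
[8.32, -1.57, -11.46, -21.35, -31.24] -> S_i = 8.32 + -9.89*i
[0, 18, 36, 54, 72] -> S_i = 0 + 18*i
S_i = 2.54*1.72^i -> [2.54, 4.37, 7.51, 12.92, 22.23]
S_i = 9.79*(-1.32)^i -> [9.79, -12.92, 17.06, -22.52, 29.72]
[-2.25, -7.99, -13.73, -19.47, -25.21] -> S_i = -2.25 + -5.74*i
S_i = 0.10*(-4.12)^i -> [0.1, -0.41, 1.7, -6.99, 28.81]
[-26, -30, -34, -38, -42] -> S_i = -26 + -4*i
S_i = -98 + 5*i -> [-98, -93, -88, -83, -78]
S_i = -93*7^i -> [-93, -651, -4557, -31899, -223293]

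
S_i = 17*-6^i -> [17, -102, 612, -3672, 22032]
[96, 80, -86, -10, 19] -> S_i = Random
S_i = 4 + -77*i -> [4, -73, -150, -227, -304]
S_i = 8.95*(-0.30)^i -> [8.95, -2.68, 0.81, -0.24, 0.07]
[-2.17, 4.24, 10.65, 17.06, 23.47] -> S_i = -2.17 + 6.41*i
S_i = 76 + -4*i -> [76, 72, 68, 64, 60]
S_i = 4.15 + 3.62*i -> [4.15, 7.77, 11.39, 15.01, 18.63]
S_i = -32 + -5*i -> [-32, -37, -42, -47, -52]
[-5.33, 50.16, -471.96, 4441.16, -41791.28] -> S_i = -5.33*(-9.41)^i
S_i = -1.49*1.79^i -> [-1.49, -2.67, -4.77, -8.55, -15.3]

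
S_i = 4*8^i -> [4, 32, 256, 2048, 16384]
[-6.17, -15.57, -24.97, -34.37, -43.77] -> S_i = -6.17 + -9.40*i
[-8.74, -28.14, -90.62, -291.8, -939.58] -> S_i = -8.74*3.22^i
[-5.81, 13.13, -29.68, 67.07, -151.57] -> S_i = -5.81*(-2.26)^i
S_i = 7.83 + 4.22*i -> [7.83, 12.05, 16.27, 20.49, 24.71]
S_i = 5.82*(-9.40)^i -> [5.82, -54.71, 514.26, -4834.0, 45439.59]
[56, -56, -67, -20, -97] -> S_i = Random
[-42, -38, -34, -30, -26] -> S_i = -42 + 4*i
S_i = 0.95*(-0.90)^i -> [0.95, -0.86, 0.77, -0.69, 0.62]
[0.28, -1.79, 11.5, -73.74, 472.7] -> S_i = 0.28*(-6.41)^i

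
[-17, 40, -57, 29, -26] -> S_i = Random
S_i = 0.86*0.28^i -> [0.86, 0.24, 0.07, 0.02, 0.01]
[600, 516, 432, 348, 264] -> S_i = 600 + -84*i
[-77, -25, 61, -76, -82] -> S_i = Random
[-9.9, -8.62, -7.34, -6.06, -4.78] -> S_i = -9.90 + 1.28*i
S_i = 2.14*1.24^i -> [2.14, 2.65, 3.29, 4.08, 5.06]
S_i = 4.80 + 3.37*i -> [4.8, 8.17, 11.54, 14.91, 18.28]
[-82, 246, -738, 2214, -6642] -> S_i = -82*-3^i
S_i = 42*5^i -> [42, 210, 1050, 5250, 26250]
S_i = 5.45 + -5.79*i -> [5.45, -0.34, -6.13, -11.92, -17.71]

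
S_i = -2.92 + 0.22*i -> [-2.92, -2.7, -2.48, -2.26, -2.04]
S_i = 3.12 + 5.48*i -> [3.12, 8.6, 14.08, 19.56, 25.04]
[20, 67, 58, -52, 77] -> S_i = Random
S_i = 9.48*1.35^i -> [9.48, 12.8, 17.28, 23.32, 31.49]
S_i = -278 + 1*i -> [-278, -277, -276, -275, -274]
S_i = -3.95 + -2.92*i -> [-3.95, -6.87, -9.79, -12.71, -15.63]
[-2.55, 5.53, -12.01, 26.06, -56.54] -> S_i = -2.55*(-2.17)^i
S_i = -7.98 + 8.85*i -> [-7.98, 0.87, 9.72, 18.57, 27.42]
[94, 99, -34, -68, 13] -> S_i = Random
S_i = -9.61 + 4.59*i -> [-9.61, -5.02, -0.43, 4.16, 8.75]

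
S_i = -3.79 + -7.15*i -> [-3.79, -10.94, -18.09, -25.24, -32.39]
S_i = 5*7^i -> [5, 35, 245, 1715, 12005]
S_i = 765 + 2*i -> [765, 767, 769, 771, 773]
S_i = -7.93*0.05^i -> [-7.93, -0.4, -0.02, -0.0, -0.0]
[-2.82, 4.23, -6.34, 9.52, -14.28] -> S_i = -2.82*(-1.50)^i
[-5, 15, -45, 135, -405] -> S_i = -5*-3^i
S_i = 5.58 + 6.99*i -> [5.58, 12.57, 19.56, 26.55, 33.54]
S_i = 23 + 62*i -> [23, 85, 147, 209, 271]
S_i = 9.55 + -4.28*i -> [9.55, 5.27, 0.99, -3.29, -7.57]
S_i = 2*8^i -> [2, 16, 128, 1024, 8192]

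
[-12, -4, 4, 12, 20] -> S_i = -12 + 8*i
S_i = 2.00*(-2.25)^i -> [2.0, -4.5, 10.12, -22.78, 51.26]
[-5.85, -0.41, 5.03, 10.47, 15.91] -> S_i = -5.85 + 5.44*i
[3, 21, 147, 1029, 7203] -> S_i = 3*7^i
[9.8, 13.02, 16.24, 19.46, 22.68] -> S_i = 9.80 + 3.22*i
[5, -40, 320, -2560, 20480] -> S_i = 5*-8^i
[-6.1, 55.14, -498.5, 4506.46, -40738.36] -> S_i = -6.10*(-9.04)^i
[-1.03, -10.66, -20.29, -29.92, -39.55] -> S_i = -1.03 + -9.63*i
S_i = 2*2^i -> [2, 4, 8, 16, 32]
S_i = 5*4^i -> [5, 20, 80, 320, 1280]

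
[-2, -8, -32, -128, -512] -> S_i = -2*4^i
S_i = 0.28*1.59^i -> [0.28, 0.45, 0.71, 1.13, 1.79]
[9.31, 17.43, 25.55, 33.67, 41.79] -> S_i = 9.31 + 8.12*i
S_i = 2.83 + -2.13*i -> [2.83, 0.7, -1.43, -3.56, -5.69]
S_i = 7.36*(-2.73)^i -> [7.36, -20.09, 54.85, -149.75, 408.82]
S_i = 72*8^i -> [72, 576, 4608, 36864, 294912]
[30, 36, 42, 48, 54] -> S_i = 30 + 6*i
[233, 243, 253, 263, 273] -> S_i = 233 + 10*i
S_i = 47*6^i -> [47, 282, 1692, 10152, 60912]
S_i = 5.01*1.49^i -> [5.01, 7.46, 11.12, 16.57, 24.69]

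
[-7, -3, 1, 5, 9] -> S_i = -7 + 4*i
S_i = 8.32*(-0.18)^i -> [8.32, -1.5, 0.27, -0.05, 0.01]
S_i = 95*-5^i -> [95, -475, 2375, -11875, 59375]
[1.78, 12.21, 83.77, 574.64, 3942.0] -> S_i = 1.78*6.86^i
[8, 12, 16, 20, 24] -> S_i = 8 + 4*i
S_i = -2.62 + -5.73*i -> [-2.62, -8.35, -14.08, -19.81, -25.54]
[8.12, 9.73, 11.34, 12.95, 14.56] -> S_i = 8.12 + 1.61*i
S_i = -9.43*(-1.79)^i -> [-9.43, 16.88, -30.21, 54.08, -96.81]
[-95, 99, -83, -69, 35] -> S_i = Random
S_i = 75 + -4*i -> [75, 71, 67, 63, 59]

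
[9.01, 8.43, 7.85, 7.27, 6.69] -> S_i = 9.01 + -0.58*i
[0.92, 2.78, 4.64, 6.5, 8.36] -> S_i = 0.92 + 1.86*i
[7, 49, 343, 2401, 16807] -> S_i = 7*7^i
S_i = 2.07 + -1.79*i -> [2.07, 0.28, -1.51, -3.3, -5.09]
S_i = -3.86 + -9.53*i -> [-3.86, -13.39, -22.92, -32.45, -41.98]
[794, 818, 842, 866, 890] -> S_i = 794 + 24*i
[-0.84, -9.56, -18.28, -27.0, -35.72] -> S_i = -0.84 + -8.72*i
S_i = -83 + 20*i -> [-83, -63, -43, -23, -3]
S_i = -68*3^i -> [-68, -204, -612, -1836, -5508]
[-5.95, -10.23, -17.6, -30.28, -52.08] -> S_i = -5.95*1.72^i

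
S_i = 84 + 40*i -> [84, 124, 164, 204, 244]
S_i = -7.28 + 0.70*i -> [-7.28, -6.58, -5.88, -5.18, -4.48]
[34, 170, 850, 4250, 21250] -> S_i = 34*5^i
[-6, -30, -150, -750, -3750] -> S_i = -6*5^i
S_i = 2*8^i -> [2, 16, 128, 1024, 8192]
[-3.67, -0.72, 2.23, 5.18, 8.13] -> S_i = -3.67 + 2.95*i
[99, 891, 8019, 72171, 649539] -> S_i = 99*9^i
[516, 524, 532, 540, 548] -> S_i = 516 + 8*i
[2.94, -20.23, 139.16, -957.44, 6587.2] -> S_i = 2.94*(-6.88)^i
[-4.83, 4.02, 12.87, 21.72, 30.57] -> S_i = -4.83 + 8.85*i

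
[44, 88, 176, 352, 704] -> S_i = 44*2^i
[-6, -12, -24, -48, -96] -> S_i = -6*2^i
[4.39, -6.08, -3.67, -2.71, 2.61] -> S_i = Random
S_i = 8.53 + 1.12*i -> [8.53, 9.65, 10.77, 11.89, 13.01]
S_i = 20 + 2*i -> [20, 22, 24, 26, 28]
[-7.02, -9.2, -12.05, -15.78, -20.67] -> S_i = -7.02*1.31^i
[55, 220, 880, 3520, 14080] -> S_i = 55*4^i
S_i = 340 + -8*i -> [340, 332, 324, 316, 308]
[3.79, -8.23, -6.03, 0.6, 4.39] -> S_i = Random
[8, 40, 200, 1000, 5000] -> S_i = 8*5^i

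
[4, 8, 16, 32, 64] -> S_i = 4*2^i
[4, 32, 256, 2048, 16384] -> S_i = 4*8^i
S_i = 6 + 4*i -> [6, 10, 14, 18, 22]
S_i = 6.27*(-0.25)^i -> [6.27, -1.57, 0.39, -0.1, 0.02]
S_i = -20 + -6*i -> [-20, -26, -32, -38, -44]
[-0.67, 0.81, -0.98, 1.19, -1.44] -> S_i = -0.67*(-1.21)^i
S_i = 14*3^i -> [14, 42, 126, 378, 1134]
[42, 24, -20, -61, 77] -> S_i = Random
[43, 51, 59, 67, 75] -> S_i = 43 + 8*i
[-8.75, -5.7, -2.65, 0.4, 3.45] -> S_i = -8.75 + 3.05*i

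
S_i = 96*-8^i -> [96, -768, 6144, -49152, 393216]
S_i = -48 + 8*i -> [-48, -40, -32, -24, -16]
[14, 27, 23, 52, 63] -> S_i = Random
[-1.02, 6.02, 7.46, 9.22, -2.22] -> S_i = Random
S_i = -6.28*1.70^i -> [-6.28, -10.68, -18.15, -30.85, -52.45]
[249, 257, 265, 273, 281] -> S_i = 249 + 8*i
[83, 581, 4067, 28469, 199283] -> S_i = 83*7^i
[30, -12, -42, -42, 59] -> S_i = Random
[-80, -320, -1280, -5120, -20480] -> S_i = -80*4^i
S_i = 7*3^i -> [7, 21, 63, 189, 567]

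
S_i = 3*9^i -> [3, 27, 243, 2187, 19683]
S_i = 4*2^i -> [4, 8, 16, 32, 64]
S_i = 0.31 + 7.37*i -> [0.31, 7.68, 15.05, 22.42, 29.79]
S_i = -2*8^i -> [-2, -16, -128, -1024, -8192]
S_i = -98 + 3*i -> [-98, -95, -92, -89, -86]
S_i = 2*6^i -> [2, 12, 72, 432, 2592]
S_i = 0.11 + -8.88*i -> [0.11, -8.77, -17.65, -26.53, -35.41]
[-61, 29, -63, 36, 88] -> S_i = Random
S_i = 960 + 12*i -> [960, 972, 984, 996, 1008]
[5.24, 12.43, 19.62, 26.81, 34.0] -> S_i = 5.24 + 7.19*i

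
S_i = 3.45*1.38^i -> [3.45, 4.76, 6.57, 9.07, 12.51]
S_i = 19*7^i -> [19, 133, 931, 6517, 45619]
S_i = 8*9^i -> [8, 72, 648, 5832, 52488]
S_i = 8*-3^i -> [8, -24, 72, -216, 648]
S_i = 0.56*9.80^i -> [0.56, 5.49, 53.78, 527.07, 5165.26]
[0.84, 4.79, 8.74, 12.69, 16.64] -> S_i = 0.84 + 3.95*i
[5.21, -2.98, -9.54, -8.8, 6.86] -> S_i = Random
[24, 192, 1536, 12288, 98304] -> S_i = 24*8^i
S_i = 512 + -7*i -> [512, 505, 498, 491, 484]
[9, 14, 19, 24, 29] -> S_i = 9 + 5*i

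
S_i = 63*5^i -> [63, 315, 1575, 7875, 39375]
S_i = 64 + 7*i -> [64, 71, 78, 85, 92]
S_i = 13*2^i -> [13, 26, 52, 104, 208]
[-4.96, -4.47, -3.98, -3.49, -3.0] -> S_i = -4.96 + 0.49*i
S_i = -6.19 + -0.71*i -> [-6.19, -6.9, -7.61, -8.32, -9.03]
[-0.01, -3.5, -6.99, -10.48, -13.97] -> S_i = -0.01 + -3.49*i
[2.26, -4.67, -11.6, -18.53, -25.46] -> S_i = 2.26 + -6.93*i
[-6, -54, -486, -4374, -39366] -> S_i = -6*9^i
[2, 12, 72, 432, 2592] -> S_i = 2*6^i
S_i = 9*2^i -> [9, 18, 36, 72, 144]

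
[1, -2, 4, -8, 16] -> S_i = 1*-2^i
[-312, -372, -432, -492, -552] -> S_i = -312 + -60*i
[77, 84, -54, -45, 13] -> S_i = Random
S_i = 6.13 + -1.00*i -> [6.13, 5.13, 4.13, 3.13, 2.13]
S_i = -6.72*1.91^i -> [-6.72, -12.84, -24.52, -46.82, -89.43]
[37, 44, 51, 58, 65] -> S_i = 37 + 7*i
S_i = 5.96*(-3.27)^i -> [5.96, -19.49, 63.73, -208.4, 681.46]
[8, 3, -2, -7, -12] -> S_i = 8 + -5*i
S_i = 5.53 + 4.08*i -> [5.53, 9.61, 13.69, 17.77, 21.85]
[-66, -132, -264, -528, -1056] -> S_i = -66*2^i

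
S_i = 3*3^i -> [3, 9, 27, 81, 243]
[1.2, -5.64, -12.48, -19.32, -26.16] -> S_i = 1.20 + -6.84*i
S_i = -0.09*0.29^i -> [-0.09, -0.03, -0.01, -0.0, -0.0]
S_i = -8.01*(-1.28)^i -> [-8.01, 10.25, -13.12, 16.8, -21.5]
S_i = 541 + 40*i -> [541, 581, 621, 661, 701]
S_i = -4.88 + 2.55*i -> [-4.88, -2.33, 0.22, 2.77, 5.32]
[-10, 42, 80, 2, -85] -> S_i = Random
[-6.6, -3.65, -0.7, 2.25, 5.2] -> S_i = -6.60 + 2.95*i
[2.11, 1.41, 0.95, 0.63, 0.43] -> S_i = 2.11*0.67^i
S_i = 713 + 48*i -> [713, 761, 809, 857, 905]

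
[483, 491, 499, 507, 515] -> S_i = 483 + 8*i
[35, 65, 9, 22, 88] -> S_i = Random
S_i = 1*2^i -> [1, 2, 4, 8, 16]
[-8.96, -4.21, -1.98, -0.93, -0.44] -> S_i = -8.96*0.47^i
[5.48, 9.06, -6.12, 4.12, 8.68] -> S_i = Random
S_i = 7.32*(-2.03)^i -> [7.32, -14.86, 30.16, -61.23, 124.31]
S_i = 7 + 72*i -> [7, 79, 151, 223, 295]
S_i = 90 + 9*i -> [90, 99, 108, 117, 126]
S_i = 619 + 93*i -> [619, 712, 805, 898, 991]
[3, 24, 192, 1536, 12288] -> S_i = 3*8^i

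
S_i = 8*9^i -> [8, 72, 648, 5832, 52488]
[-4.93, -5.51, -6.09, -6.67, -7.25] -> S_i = -4.93 + -0.58*i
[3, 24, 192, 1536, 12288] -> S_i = 3*8^i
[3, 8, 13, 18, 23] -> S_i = 3 + 5*i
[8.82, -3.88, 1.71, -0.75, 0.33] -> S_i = 8.82*(-0.44)^i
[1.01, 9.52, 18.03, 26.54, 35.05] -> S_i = 1.01 + 8.51*i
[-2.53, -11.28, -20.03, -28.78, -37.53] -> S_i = -2.53 + -8.75*i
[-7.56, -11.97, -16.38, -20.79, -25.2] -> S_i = -7.56 + -4.41*i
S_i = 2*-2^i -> [2, -4, 8, -16, 32]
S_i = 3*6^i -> [3, 18, 108, 648, 3888]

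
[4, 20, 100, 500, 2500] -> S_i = 4*5^i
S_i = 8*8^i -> [8, 64, 512, 4096, 32768]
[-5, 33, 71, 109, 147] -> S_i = -5 + 38*i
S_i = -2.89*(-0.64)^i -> [-2.89, 1.85, -1.18, 0.76, -0.48]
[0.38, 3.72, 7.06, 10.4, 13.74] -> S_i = 0.38 + 3.34*i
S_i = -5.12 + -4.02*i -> [-5.12, -9.14, -13.16, -17.18, -21.2]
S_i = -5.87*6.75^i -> [-5.87, -39.62, -267.45, -1805.3, -12185.78]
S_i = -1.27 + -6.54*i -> [-1.27, -7.81, -14.35, -20.89, -27.43]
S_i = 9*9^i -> [9, 81, 729, 6561, 59049]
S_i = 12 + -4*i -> [12, 8, 4, 0, -4]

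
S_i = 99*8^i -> [99, 792, 6336, 50688, 405504]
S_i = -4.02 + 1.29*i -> [-4.02, -2.73, -1.44, -0.15, 1.14]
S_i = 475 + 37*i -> [475, 512, 549, 586, 623]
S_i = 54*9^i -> [54, 486, 4374, 39366, 354294]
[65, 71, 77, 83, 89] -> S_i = 65 + 6*i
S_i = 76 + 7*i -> [76, 83, 90, 97, 104]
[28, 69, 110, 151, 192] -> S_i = 28 + 41*i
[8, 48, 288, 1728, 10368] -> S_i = 8*6^i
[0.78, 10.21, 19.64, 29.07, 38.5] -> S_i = 0.78 + 9.43*i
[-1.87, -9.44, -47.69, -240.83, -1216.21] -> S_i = -1.87*5.05^i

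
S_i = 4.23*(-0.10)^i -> [4.23, -0.42, 0.04, -0.0, 0.0]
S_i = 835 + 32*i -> [835, 867, 899, 931, 963]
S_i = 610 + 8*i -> [610, 618, 626, 634, 642]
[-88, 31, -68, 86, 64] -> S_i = Random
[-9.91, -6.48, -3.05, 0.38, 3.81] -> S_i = -9.91 + 3.43*i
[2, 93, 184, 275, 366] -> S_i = 2 + 91*i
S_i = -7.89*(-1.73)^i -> [-7.89, 13.65, -23.61, 40.85, -70.67]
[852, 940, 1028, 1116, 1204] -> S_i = 852 + 88*i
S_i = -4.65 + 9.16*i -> [-4.65, 4.51, 13.67, 22.83, 31.99]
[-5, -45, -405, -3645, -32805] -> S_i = -5*9^i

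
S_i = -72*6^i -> [-72, -432, -2592, -15552, -93312]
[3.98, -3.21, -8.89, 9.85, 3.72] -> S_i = Random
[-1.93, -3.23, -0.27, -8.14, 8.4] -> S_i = Random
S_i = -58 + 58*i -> [-58, 0, 58, 116, 174]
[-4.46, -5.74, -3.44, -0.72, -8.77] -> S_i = Random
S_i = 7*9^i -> [7, 63, 567, 5103, 45927]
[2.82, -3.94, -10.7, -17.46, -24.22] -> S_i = 2.82 + -6.76*i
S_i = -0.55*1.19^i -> [-0.55, -0.65, -0.78, -0.93, -1.1]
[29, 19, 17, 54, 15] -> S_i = Random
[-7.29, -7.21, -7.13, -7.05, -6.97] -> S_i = -7.29 + 0.08*i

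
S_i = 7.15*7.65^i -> [7.15, 54.7, 418.44, 3201.03, 24487.91]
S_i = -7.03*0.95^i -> [-7.03, -6.68, -6.34, -6.03, -5.73]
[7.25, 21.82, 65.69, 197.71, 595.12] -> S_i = 7.25*3.01^i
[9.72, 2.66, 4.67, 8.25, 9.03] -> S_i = Random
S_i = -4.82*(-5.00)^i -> [-4.82, 24.1, -120.5, 602.5, -3012.5]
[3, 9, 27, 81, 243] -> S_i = 3*3^i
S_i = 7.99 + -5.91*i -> [7.99, 2.08, -3.83, -9.74, -15.65]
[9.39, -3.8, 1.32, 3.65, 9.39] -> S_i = Random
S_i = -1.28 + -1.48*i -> [-1.28, -2.76, -4.24, -5.72, -7.2]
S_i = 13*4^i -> [13, 52, 208, 832, 3328]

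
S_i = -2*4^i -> [-2, -8, -32, -128, -512]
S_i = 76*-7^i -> [76, -532, 3724, -26068, 182476]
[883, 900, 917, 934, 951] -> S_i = 883 + 17*i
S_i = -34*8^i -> [-34, -272, -2176, -17408, -139264]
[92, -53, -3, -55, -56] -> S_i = Random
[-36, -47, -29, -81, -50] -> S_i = Random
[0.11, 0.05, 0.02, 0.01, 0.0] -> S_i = 0.11*0.45^i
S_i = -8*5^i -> [-8, -40, -200, -1000, -5000]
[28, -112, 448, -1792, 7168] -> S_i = 28*-4^i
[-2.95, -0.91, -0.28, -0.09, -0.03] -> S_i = -2.95*0.31^i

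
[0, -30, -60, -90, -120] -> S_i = 0 + -30*i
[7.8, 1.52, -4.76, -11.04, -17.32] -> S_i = 7.80 + -6.28*i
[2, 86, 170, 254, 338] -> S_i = 2 + 84*i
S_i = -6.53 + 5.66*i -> [-6.53, -0.87, 4.79, 10.45, 16.11]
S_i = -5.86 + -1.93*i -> [-5.86, -7.79, -9.72, -11.65, -13.58]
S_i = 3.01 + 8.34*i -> [3.01, 11.35, 19.69, 28.03, 36.37]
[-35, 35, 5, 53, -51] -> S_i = Random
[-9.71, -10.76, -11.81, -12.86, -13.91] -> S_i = -9.71 + -1.05*i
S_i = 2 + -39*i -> [2, -37, -76, -115, -154]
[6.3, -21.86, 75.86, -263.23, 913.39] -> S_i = 6.30*(-3.47)^i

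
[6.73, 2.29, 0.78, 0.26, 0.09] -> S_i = 6.73*0.34^i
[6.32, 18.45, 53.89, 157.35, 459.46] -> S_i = 6.32*2.92^i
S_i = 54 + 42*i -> [54, 96, 138, 180, 222]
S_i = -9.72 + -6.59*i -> [-9.72, -16.31, -22.9, -29.49, -36.08]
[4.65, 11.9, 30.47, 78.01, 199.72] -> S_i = 4.65*2.56^i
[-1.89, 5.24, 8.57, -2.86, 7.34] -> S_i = Random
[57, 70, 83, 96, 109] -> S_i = 57 + 13*i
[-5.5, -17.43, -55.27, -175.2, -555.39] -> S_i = -5.50*3.17^i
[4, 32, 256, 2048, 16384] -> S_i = 4*8^i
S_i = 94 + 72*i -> [94, 166, 238, 310, 382]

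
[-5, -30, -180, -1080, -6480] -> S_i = -5*6^i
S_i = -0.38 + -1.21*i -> [-0.38, -1.59, -2.8, -4.01, -5.22]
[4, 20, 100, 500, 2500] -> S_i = 4*5^i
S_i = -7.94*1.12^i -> [-7.94, -8.89, -9.96, -11.16, -12.49]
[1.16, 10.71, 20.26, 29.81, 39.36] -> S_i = 1.16 + 9.55*i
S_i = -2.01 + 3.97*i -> [-2.01, 1.96, 5.93, 9.9, 13.87]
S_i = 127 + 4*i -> [127, 131, 135, 139, 143]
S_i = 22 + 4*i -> [22, 26, 30, 34, 38]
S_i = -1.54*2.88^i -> [-1.54, -4.44, -12.77, -36.79, -105.95]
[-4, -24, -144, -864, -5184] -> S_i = -4*6^i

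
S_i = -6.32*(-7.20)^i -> [-6.32, 45.5, -327.63, 2358.93, -16984.28]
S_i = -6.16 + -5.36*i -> [-6.16, -11.52, -16.88, -22.24, -27.6]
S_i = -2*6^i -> [-2, -12, -72, -432, -2592]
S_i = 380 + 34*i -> [380, 414, 448, 482, 516]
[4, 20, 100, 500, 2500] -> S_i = 4*5^i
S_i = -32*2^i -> [-32, -64, -128, -256, -512]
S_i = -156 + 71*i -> [-156, -85, -14, 57, 128]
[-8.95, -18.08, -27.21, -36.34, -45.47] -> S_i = -8.95 + -9.13*i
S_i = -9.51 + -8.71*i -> [-9.51, -18.22, -26.93, -35.64, -44.35]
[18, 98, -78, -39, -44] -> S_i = Random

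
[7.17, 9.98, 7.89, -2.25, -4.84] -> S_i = Random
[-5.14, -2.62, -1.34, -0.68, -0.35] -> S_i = -5.14*0.51^i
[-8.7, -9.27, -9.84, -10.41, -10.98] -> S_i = -8.70 + -0.57*i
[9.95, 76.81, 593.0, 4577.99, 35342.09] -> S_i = 9.95*7.72^i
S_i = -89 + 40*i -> [-89, -49, -9, 31, 71]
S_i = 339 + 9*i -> [339, 348, 357, 366, 375]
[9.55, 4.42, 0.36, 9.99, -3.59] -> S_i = Random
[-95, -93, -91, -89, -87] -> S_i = -95 + 2*i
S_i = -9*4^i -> [-9, -36, -144, -576, -2304]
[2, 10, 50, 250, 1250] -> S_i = 2*5^i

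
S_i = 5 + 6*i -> [5, 11, 17, 23, 29]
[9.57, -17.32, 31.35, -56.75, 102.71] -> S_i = 9.57*(-1.81)^i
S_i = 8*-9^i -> [8, -72, 648, -5832, 52488]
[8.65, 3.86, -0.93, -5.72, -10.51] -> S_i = 8.65 + -4.79*i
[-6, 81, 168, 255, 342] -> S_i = -6 + 87*i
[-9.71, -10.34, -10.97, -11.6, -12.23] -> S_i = -9.71 + -0.63*i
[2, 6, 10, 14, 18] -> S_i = 2 + 4*i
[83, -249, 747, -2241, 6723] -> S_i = 83*-3^i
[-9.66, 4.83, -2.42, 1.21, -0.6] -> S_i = -9.66*(-0.50)^i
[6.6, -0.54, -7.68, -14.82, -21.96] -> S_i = 6.60 + -7.14*i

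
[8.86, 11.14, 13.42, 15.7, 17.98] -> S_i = 8.86 + 2.28*i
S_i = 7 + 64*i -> [7, 71, 135, 199, 263]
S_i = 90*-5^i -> [90, -450, 2250, -11250, 56250]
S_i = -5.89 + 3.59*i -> [-5.89, -2.3, 1.29, 4.88, 8.47]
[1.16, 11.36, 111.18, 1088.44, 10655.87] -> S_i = 1.16*9.79^i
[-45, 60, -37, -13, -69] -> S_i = Random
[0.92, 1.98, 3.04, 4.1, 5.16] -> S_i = 0.92 + 1.06*i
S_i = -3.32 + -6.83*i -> [-3.32, -10.15, -16.98, -23.81, -30.64]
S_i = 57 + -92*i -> [57, -35, -127, -219, -311]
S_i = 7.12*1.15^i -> [7.12, 8.19, 9.42, 10.83, 12.45]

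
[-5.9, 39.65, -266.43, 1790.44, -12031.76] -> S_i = -5.90*(-6.72)^i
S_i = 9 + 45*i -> [9, 54, 99, 144, 189]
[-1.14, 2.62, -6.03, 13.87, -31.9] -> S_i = -1.14*(-2.30)^i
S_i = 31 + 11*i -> [31, 42, 53, 64, 75]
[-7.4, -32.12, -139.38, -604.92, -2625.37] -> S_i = -7.40*4.34^i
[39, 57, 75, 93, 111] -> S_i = 39 + 18*i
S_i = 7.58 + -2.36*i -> [7.58, 5.22, 2.86, 0.5, -1.86]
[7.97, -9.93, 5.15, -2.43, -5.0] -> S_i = Random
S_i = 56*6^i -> [56, 336, 2016, 12096, 72576]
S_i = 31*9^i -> [31, 279, 2511, 22599, 203391]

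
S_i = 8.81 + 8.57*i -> [8.81, 17.38, 25.95, 34.52, 43.09]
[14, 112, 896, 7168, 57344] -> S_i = 14*8^i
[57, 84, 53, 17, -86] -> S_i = Random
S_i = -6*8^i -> [-6, -48, -384, -3072, -24576]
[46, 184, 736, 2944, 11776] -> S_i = 46*4^i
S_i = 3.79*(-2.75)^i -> [3.79, -10.42, 28.66, -78.82, 216.76]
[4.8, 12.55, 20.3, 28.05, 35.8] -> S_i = 4.80 + 7.75*i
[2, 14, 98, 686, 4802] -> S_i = 2*7^i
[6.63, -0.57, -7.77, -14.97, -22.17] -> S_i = 6.63 + -7.20*i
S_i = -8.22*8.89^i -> [-8.22, -73.08, -649.64, -5775.33, -51342.72]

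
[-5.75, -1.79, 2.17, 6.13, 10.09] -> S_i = -5.75 + 3.96*i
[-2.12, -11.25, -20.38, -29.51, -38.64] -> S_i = -2.12 + -9.13*i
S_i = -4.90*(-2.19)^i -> [-4.9, 10.73, -23.5, 51.47, -112.71]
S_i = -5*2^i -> [-5, -10, -20, -40, -80]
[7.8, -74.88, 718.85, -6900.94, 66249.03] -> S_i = 7.80*(-9.60)^i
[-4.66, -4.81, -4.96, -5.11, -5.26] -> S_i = -4.66 + -0.15*i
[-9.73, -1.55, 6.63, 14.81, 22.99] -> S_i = -9.73 + 8.18*i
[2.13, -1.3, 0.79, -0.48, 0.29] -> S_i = 2.13*(-0.61)^i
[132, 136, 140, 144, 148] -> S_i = 132 + 4*i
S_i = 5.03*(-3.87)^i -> [5.03, -19.47, 75.33, -291.54, 1128.27]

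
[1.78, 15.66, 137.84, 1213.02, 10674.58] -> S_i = 1.78*8.80^i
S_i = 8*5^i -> [8, 40, 200, 1000, 5000]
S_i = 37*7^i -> [37, 259, 1813, 12691, 88837]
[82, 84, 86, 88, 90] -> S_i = 82 + 2*i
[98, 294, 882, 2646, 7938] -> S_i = 98*3^i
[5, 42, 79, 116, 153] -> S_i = 5 + 37*i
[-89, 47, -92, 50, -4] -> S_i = Random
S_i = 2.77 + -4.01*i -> [2.77, -1.24, -5.25, -9.26, -13.27]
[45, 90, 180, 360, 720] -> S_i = 45*2^i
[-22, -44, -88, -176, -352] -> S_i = -22*2^i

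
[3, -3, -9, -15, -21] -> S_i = 3 + -6*i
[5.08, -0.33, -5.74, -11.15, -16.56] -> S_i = 5.08 + -5.41*i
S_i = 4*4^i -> [4, 16, 64, 256, 1024]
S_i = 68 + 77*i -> [68, 145, 222, 299, 376]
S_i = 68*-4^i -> [68, -272, 1088, -4352, 17408]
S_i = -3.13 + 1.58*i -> [-3.13, -1.55, 0.03, 1.61, 3.19]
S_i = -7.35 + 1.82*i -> [-7.35, -5.53, -3.71, -1.89, -0.07]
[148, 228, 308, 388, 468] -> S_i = 148 + 80*i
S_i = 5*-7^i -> [5, -35, 245, -1715, 12005]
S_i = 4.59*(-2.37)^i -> [4.59, -10.88, 25.78, -61.1, 144.81]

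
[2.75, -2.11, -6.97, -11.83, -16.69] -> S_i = 2.75 + -4.86*i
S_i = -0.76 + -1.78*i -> [-0.76, -2.54, -4.32, -6.1, -7.88]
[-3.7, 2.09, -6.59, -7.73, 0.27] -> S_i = Random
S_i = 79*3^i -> [79, 237, 711, 2133, 6399]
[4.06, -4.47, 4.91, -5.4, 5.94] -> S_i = 4.06*(-1.10)^i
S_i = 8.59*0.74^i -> [8.59, 6.36, 4.7, 3.48, 2.58]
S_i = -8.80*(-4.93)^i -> [-8.8, 43.38, -213.88, 1054.44, -5198.41]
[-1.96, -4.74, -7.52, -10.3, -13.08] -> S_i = -1.96 + -2.78*i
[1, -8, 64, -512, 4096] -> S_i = 1*-8^i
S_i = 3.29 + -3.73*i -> [3.29, -0.44, -4.17, -7.9, -11.63]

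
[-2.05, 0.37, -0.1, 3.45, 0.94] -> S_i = Random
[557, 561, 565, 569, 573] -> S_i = 557 + 4*i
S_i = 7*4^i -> [7, 28, 112, 448, 1792]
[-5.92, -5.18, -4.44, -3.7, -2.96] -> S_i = -5.92 + 0.74*i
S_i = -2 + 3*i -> [-2, 1, 4, 7, 10]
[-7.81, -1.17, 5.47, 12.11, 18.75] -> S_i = -7.81 + 6.64*i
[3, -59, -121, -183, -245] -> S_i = 3 + -62*i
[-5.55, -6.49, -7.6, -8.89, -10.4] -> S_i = -5.55*1.17^i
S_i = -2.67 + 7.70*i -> [-2.67, 5.03, 12.73, 20.43, 28.13]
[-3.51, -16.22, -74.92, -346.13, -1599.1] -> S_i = -3.51*4.62^i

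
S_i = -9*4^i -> [-9, -36, -144, -576, -2304]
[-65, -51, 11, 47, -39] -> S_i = Random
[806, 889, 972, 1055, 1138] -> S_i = 806 + 83*i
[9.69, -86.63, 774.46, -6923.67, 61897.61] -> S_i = 9.69*(-8.94)^i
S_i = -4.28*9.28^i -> [-4.28, -39.72, -368.59, -3420.49, -31742.1]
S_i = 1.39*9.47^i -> [1.39, 13.16, 124.66, 1180.5, 11179.3]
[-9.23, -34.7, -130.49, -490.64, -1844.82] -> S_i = -9.23*3.76^i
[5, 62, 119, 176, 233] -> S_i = 5 + 57*i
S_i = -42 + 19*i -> [-42, -23, -4, 15, 34]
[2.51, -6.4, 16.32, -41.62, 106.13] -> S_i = 2.51*(-2.55)^i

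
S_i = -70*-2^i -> [-70, 140, -280, 560, -1120]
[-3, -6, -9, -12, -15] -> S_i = -3 + -3*i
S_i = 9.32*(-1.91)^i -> [9.32, -17.8, 34.0, -64.94, 124.04]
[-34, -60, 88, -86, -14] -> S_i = Random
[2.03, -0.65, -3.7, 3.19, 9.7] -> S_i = Random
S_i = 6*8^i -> [6, 48, 384, 3072, 24576]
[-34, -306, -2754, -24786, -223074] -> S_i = -34*9^i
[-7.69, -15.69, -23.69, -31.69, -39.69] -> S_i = -7.69 + -8.00*i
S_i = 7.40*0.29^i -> [7.4, 2.15, 0.62, 0.18, 0.05]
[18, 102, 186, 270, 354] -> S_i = 18 + 84*i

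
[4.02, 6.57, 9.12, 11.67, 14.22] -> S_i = 4.02 + 2.55*i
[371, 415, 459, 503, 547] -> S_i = 371 + 44*i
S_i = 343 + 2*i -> [343, 345, 347, 349, 351]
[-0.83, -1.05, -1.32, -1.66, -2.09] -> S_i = -0.83*1.26^i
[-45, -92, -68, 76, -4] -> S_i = Random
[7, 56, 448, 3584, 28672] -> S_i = 7*8^i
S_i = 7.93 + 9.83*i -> [7.93, 17.76, 27.59, 37.42, 47.25]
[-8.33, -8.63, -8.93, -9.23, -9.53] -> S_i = -8.33 + -0.30*i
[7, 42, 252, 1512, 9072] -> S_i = 7*6^i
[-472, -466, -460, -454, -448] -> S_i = -472 + 6*i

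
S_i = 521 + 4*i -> [521, 525, 529, 533, 537]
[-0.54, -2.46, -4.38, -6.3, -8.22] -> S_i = -0.54 + -1.92*i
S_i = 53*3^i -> [53, 159, 477, 1431, 4293]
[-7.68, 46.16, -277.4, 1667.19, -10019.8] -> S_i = -7.68*(-6.01)^i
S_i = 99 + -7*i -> [99, 92, 85, 78, 71]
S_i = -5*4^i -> [-5, -20, -80, -320, -1280]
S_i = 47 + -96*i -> [47, -49, -145, -241, -337]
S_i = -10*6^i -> [-10, -60, -360, -2160, -12960]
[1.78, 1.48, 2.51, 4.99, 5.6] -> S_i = Random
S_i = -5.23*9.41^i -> [-5.23, -49.21, -463.11, -4357.83, -41007.21]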